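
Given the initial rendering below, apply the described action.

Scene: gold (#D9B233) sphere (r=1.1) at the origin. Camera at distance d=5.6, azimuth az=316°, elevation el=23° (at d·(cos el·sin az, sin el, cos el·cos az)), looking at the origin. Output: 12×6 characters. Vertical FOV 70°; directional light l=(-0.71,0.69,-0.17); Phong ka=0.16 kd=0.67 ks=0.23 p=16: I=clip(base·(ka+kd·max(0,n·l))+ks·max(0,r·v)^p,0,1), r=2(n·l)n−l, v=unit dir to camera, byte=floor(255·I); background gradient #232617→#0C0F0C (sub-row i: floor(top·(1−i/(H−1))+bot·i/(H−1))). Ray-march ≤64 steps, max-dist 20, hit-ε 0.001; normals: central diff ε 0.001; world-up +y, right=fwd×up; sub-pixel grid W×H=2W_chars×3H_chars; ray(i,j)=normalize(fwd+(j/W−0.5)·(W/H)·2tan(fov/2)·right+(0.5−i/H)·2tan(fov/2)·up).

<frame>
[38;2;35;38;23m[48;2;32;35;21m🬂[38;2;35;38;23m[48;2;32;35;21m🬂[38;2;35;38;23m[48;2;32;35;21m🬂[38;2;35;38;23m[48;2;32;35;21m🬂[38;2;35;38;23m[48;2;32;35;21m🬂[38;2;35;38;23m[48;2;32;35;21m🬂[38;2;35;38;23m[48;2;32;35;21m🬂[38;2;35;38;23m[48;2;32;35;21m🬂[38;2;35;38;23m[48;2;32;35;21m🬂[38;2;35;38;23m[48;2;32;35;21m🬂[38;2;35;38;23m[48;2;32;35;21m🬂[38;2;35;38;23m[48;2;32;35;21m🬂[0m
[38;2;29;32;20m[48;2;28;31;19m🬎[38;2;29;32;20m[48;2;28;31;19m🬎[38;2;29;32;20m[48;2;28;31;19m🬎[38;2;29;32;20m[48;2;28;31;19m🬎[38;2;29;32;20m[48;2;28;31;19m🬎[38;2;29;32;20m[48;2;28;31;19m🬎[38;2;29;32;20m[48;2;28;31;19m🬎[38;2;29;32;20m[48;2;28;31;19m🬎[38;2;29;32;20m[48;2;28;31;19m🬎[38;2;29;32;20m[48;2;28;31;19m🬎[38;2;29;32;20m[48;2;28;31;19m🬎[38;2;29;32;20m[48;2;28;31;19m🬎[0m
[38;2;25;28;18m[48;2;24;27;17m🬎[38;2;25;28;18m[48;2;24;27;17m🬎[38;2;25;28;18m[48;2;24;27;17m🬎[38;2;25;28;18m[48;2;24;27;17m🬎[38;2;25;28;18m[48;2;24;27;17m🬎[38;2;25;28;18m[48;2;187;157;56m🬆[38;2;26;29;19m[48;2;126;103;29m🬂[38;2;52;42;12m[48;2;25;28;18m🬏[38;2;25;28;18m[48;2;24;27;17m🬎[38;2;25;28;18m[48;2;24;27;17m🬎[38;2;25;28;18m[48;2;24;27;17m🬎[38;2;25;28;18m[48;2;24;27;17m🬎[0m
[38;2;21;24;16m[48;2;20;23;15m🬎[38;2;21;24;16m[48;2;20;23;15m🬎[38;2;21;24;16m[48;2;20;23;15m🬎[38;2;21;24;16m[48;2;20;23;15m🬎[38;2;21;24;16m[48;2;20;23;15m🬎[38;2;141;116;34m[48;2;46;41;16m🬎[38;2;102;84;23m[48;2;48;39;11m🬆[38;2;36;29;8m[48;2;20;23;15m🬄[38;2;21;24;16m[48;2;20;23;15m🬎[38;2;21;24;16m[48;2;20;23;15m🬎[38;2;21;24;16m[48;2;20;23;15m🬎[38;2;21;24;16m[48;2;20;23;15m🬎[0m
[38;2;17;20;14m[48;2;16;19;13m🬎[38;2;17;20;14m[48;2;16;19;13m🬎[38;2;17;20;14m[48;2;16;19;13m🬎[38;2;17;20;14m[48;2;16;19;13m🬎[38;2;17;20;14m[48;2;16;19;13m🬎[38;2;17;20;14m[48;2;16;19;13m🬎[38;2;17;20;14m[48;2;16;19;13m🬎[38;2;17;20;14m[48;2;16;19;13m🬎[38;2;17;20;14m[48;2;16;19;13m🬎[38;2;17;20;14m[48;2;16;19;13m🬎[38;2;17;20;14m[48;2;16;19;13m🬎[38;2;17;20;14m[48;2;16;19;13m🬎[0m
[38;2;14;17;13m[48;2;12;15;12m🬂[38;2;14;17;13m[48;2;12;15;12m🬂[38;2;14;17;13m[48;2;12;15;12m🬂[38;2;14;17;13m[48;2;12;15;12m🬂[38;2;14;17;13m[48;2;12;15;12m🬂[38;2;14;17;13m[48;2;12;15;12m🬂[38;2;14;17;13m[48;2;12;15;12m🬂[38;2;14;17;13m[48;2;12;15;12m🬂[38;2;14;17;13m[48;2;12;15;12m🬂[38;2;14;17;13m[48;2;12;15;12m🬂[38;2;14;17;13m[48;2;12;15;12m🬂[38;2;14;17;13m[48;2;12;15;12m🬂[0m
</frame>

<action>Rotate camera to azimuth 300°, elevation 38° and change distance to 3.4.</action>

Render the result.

<frame>
[38;2;35;38;23m[48;2;32;35;21m🬂[38;2;35;38;23m[48;2;32;35;21m🬂[38;2;35;38;23m[48;2;32;35;21m🬂[38;2;35;38;23m[48;2;32;35;21m🬂[38;2;35;38;23m[48;2;32;35;21m🬂[38;2;35;38;23m[48;2;32;35;21m🬂[38;2;35;38;23m[48;2;32;35;21m🬂[38;2;35;38;23m[48;2;32;35;21m🬂[38;2;35;38;23m[48;2;32;35;21m🬂[38;2;35;38;23m[48;2;32;35;21m🬂[38;2;35;38;23m[48;2;32;35;21m🬂[38;2;35;38;23m[48;2;32;35;21m🬂[0m
[38;2;29;32;20m[48;2;28;31;19m🬎[38;2;29;32;20m[48;2;28;31;19m🬎[38;2;29;32;20m[48;2;28;31;19m🬎[38;2;29;32;20m[48;2;28;31;19m🬎[38;2;29;32;20m[48;2;28;31;19m🬎[38;2;29;32;20m[48;2;147;120;34m🬝[38;2;29;32;20m[48;2;128;105;29m🬎[38;2;29;32;20m[48;2;28;31;19m🬎[38;2;29;32;20m[48;2;28;31;19m🬎[38;2;29;32;20m[48;2;28;31;19m🬎[38;2;29;32;20m[48;2;28;31;19m🬎[38;2;29;32;20m[48;2;28;31;19m🬎[0m
[38;2;25;28;18m[48;2;24;27;17m🬎[38;2;25;28;18m[48;2;24;27;17m🬎[38;2;25;28;18m[48;2;24;27;17m🬎[38;2;25;28;18m[48;2;24;27;17m🬎[38;2;25;28;18m[48;2;173;141;40m🬄[38;2;172;141;41m[48;2;207;175;73m🬎[38;2;144;118;33m[48;2;160;132;38m▐[38;2;87;71;20m[48;2;118;97;27m🬉[38;2;58;47;13m[48;2;25;28;18m🬏[38;2;25;28;18m[48;2;24;27;17m🬎[38;2;25;28;18m[48;2;24;27;17m🬎[38;2;25;28;18m[48;2;24;27;17m🬎[0m
[38;2;21;24;16m[48;2;20;23;15m🬎[38;2;21;24;16m[48;2;20;23;15m🬎[38;2;21;24;16m[48;2;20;23;15m🬎[38;2;21;24;16m[48;2;20;23;15m🬎[38;2;165;136;38m[48;2;20;23;15m🬬[38;2;199;169;68m[48;2;158;130;37m🬂[38;2;151;124;36m[48;2;133;109;31m🬆[38;2;112;92;25m[48;2;84;68;19m🬕[38;2;52;42;11m[48;2;20;23;15m🬄[38;2;21;24;16m[48;2;20;23;15m🬎[38;2;21;24;16m[48;2;20;23;15m🬎[38;2;21;24;16m[48;2;20;23;15m🬎[0m
[38;2;17;20;14m[48;2;16;19;13m🬎[38;2;17;20;14m[48;2;16;19;13m🬎[38;2;17;20;14m[48;2;16;19;13m🬎[38;2;17;20;14m[48;2;16;19;13m🬎[38;2;125;103;29m[48;2;16;19;13m🬁[38;2;122;100;28m[48;2;16;19;13m🬊[38;2;106;87;24m[48;2;34;31;14m🬆[38;2;83;68;19m[48;2;20;21;12m🬀[38;2;17;20;14m[48;2;16;19;13m🬎[38;2;17;20;14m[48;2;16;19;13m🬎[38;2;17;20;14m[48;2;16;19;13m🬎[38;2;17;20;14m[48;2;16;19;13m🬎[0m
[38;2;14;17;13m[48;2;12;15;12m🬂[38;2;14;17;13m[48;2;12;15;12m🬂[38;2;14;17;13m[48;2;12;15;12m🬂[38;2;14;17;13m[48;2;12;15;12m🬂[38;2;14;17;13m[48;2;12;15;12m🬂[38;2;14;17;13m[48;2;12;15;12m🬂[38;2;14;17;13m[48;2;12;15;12m🬂[38;2;14;17;13m[48;2;12;15;12m🬂[38;2;14;17;13m[48;2;12;15;12m🬂[38;2;14;17;13m[48;2;12;15;12m🬂[38;2;14;17;13m[48;2;12;15;12m🬂[38;2;14;17;13m[48;2;12;15;12m🬂[0m
</frame>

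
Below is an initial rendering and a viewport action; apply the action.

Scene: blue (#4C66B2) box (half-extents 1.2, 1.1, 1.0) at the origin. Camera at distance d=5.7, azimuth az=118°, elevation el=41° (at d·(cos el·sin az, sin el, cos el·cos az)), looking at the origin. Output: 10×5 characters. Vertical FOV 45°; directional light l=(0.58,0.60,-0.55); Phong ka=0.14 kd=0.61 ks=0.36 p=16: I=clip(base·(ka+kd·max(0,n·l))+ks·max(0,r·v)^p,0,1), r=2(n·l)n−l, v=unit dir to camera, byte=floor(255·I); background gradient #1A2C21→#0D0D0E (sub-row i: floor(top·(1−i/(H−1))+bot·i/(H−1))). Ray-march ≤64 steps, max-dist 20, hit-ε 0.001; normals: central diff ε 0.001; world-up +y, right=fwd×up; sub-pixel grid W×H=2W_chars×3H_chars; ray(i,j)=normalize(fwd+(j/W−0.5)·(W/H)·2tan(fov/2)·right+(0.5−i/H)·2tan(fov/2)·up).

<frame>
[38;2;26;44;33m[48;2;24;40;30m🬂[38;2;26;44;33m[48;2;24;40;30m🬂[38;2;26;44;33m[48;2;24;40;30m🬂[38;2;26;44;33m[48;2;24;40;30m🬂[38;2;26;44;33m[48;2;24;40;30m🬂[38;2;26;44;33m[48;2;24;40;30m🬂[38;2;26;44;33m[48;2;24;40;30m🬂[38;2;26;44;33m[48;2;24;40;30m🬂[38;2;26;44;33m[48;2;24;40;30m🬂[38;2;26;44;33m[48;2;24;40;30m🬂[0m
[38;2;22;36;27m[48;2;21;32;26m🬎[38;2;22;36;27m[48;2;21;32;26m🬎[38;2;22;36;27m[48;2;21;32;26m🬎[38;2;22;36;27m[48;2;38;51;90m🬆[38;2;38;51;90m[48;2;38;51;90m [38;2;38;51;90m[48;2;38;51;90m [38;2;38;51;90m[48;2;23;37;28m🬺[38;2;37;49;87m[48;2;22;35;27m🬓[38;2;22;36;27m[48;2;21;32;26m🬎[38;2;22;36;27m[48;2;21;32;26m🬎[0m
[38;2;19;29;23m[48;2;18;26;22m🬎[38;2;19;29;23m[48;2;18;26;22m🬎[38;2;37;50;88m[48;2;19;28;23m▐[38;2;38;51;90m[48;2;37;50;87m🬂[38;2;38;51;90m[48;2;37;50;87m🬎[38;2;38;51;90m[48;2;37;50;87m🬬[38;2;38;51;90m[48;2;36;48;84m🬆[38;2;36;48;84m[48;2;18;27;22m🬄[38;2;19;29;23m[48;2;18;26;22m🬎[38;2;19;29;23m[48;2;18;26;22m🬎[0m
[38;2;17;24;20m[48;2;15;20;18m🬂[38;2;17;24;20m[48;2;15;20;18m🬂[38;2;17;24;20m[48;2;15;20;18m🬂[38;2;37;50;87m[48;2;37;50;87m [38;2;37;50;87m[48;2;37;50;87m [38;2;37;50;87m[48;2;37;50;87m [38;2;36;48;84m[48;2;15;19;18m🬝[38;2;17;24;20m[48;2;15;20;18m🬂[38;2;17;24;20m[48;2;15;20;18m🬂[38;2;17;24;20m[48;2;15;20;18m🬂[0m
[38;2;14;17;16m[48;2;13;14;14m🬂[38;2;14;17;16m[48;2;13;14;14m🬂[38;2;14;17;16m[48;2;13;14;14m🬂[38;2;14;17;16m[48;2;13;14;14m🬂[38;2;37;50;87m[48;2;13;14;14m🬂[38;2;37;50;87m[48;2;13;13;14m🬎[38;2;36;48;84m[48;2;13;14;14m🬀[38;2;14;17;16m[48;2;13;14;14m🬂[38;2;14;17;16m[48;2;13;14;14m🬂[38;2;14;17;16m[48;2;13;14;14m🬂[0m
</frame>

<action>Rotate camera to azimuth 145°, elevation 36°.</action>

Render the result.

<frame>
[38;2;26;44;33m[48;2;24;40;30m🬂[38;2;26;44;33m[48;2;24;40;30m🬂[38;2;26;44;33m[48;2;24;40;30m🬂[38;2;26;44;33m[48;2;24;40;30m🬂[38;2;26;44;33m[48;2;24;40;30m🬂[38;2;26;44;33m[48;2;24;40;30m🬂[38;2;26;44;33m[48;2;24;40;30m🬂[38;2;26;44;33m[48;2;24;40;30m🬂[38;2;26;44;33m[48;2;24;40;30m🬂[38;2;26;44;33m[48;2;24;40;30m🬂[0m
[38;2;22;36;27m[48;2;21;32;26m🬎[38;2;22;36;27m[48;2;21;32;26m🬎[38;2;37;50;88m[48;2;22;35;27m🬦[38;2;23;37;28m[48;2;38;51;90m🬂[38;2;23;37;28m[48;2;38;51;90m🬀[38;2;38;51;90m[48;2;38;51;90m [38;2;38;51;90m[48;2;23;37;28m🬺[38;2;37;50;88m[48;2;22;36;27m🬱[38;2;22;36;27m[48;2;21;32;26m🬎[38;2;22;36;27m[48;2;21;32;26m🬎[0m
[38;2;19;29;23m[48;2;18;26;22m🬎[38;2;19;29;23m[48;2;18;26;22m🬎[38;2;37;50;87m[48;2;18;27;22m🬁[38;2;37;50;87m[48;2;38;51;90m🬺[38;2;37;50;89m[48;2;36;48;84m🬝[38;2;38;51;90m[48;2;36;48;84m🬂[38;2;36;48;84m[48;2;36;48;84m [38;2;36;48;84m[48;2;18;26;22m🬝[38;2;19;29;23m[48;2;18;26;22m🬎[38;2;19;29;23m[48;2;18;26;22m🬎[0m
[38;2;17;24;20m[48;2;15;20;18m🬂[38;2;17;24;20m[48;2;15;20;18m🬂[38;2;17;24;20m[48;2;15;20;18m🬂[38;2;37;50;87m[48;2;15;19;18m🬬[38;2;37;50;87m[48;2;36;48;84m▌[38;2;36;48;84m[48;2;36;48;84m [38;2;36;48;84m[48;2;36;48;84m [38;2;36;48;84m[48;2;15;20;18m🬄[38;2;17;24;20m[48;2;15;20;18m🬂[38;2;17;24;20m[48;2;15;20;18m🬂[0m
[38;2;14;17;16m[48;2;13;14;14m🬂[38;2;14;17;16m[48;2;13;14;14m🬂[38;2;14;17;16m[48;2;13;14;14m🬂[38;2;14;17;16m[48;2;13;14;14m🬂[38;2;36;49;85m[48;2;13;13;14m🬎[38;2;36;48;84m[48;2;13;14;14m🬂[38;2;14;17;16m[48;2;13;14;14m🬂[38;2;14;17;16m[48;2;13;14;14m🬂[38;2;14;17;16m[48;2;13;14;14m🬂[38;2;14;17;16m[48;2;13;14;14m🬂[0m
</frame>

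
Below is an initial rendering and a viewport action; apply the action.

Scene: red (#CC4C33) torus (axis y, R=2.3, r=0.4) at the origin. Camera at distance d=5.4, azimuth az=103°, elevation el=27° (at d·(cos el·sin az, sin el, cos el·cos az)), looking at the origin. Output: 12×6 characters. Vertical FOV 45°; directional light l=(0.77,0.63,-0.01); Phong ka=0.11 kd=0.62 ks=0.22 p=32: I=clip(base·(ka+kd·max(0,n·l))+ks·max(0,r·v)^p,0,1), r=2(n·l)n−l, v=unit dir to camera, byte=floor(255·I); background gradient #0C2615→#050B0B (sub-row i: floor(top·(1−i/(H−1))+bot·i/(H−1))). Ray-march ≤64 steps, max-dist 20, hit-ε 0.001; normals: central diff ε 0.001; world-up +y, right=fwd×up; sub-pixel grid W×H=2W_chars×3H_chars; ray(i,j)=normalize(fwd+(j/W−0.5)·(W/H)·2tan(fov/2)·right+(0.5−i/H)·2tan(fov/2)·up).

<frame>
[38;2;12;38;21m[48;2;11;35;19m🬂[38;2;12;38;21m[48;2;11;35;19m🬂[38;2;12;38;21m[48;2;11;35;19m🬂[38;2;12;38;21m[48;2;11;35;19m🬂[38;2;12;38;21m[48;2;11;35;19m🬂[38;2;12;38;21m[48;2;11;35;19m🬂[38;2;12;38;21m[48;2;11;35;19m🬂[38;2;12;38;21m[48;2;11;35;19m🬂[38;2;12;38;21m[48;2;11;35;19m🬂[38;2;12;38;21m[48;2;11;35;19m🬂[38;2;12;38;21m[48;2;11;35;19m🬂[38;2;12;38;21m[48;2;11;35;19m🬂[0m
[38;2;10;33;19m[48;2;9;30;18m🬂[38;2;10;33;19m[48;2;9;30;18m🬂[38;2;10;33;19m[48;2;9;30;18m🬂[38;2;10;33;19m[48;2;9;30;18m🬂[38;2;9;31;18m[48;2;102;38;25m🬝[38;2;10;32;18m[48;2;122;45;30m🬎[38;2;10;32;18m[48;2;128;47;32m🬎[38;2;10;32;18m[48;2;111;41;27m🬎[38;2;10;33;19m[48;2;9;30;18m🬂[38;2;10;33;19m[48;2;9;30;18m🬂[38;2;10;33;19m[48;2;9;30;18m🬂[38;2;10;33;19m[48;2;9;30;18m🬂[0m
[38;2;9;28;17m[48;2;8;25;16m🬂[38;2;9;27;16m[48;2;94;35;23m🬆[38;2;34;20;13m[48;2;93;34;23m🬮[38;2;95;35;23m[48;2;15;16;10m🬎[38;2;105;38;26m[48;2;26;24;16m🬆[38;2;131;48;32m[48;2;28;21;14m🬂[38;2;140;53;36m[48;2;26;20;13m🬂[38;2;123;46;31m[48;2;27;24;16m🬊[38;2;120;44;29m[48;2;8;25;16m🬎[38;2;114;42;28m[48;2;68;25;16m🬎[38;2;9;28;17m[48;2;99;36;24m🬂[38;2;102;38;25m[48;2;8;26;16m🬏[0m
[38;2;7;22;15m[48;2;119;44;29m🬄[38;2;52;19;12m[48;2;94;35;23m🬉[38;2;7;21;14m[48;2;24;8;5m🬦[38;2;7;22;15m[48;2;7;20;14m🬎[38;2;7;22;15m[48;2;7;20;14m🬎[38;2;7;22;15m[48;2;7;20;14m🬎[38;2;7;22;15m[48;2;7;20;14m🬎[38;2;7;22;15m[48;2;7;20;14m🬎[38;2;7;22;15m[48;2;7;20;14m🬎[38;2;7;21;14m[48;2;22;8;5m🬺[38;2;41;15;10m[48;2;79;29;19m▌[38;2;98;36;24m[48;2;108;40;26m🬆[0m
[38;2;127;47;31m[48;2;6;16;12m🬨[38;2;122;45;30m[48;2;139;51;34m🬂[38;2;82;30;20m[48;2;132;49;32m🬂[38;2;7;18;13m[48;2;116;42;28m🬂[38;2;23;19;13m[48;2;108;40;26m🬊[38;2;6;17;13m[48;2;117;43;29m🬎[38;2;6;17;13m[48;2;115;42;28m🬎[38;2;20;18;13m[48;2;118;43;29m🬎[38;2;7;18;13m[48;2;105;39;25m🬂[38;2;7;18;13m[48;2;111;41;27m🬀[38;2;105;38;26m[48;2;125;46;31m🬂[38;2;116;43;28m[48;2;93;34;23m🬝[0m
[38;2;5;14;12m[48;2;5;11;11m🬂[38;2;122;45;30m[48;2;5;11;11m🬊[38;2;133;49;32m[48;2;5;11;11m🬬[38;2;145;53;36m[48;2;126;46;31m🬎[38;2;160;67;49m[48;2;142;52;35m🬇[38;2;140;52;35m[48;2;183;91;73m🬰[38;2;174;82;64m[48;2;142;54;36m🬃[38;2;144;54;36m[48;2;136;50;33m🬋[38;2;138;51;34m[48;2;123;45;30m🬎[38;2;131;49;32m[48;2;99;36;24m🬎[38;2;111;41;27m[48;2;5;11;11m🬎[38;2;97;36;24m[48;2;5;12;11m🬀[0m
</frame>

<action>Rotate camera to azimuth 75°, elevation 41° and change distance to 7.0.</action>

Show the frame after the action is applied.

<frame>
[38;2;12;38;21m[48;2;11;35;19m🬂[38;2;12;38;21m[48;2;11;35;19m🬂[38;2;12;38;21m[48;2;11;35;19m🬂[38;2;12;38;21m[48;2;11;35;19m🬂[38;2;12;38;21m[48;2;11;35;19m🬂[38;2;12;38;21m[48;2;11;35;19m🬂[38;2;12;38;21m[48;2;11;35;19m🬂[38;2;12;38;21m[48;2;11;35;19m🬂[38;2;12;38;21m[48;2;11;35;19m🬂[38;2;12;38;21m[48;2;11;35;19m🬂[38;2;12;38;21m[48;2;11;35;19m🬂[38;2;12;38;21m[48;2;11;35;19m🬂[0m
[38;2;10;33;19m[48;2;9;30;18m🬂[38;2;10;33;19m[48;2;9;30;18m🬂[38;2;10;33;19m[48;2;9;30;18m🬂[38;2;10;33;19m[48;2;9;30;18m🬂[38;2;10;32;18m[48;2;108;40;27m🬎[38;2;10;32;18m[48;2;145;54;36m🬎[38;2;10;32;18m[48;2;144;55;37m🬎[38;2;10;32;18m[48;2;125;46;30m🬎[38;2;93;34;23m[48;2;9;31;18m🬏[38;2;10;33;19m[48;2;9;30;18m🬂[38;2;10;33;19m[48;2;9;30;18m🬂[38;2;10;33;19m[48;2;9;30;18m🬂[0m
[38;2;9;28;17m[48;2;8;25;16m🬂[38;2;9;28;17m[48;2;8;25;16m🬂[38;2;9;27;16m[48;2;89;33;22m🬆[38;2;107;39;26m[48;2;8;25;16m🬝[38;2;118;44;29m[48;2;8;25;16m🬆[38;2;111;41;27m[48;2;8;25;16m🬂[38;2;91;34;22m[48;2;8;25;16m🬂[38;2;102;37;25m[48;2;8;25;16m🬂[38;2;95;35;23m[48;2;19;22;14m🬊[38;2;30;23;15m[48;2;94;34;23m🬑[38;2;100;37;25m[48;2;8;26;16m🬏[38;2;9;28;17m[48;2;8;25;16m🬂[0m
[38;2;7;22;15m[48;2;7;20;14m🬎[38;2;7;22;15m[48;2;7;20;14m🬎[38;2;95;35;23m[48;2;101;37;25m🬊[38;2;55;20;13m[48;2;7;21;14m🬐[38;2;7;22;15m[48;2;7;20;14m🬎[38;2;7;22;15m[48;2;7;20;14m🬎[38;2;7;22;15m[48;2;7;20;14m🬎[38;2;7;22;15m[48;2;7;20;14m🬎[38;2;7;22;15m[48;2;7;20;14m🬎[38;2;17;12;8m[48;2;79;29;19m▌[38;2;116;43;28m[48;2;7;21;14m▌[38;2;7;22;15m[48;2;7;20;14m🬎[0m
[38;2;6;17;13m[48;2;6;15;12m🬎[38;2;6;17;13m[48;2;6;15;12m🬎[38;2;101;37;25m[48;2;6;15;12m🬬[38;2;30;11;7m[48;2;110;41;27m🬁[38;2;6;17;13m[48;2;99;36;24m🬊[38;2;6;17;13m[48;2;92;34;23m🬎[38;2;6;17;13m[48;2;85;31;20m🬎[38;2;6;17;13m[48;2;103;38;25m🬎[38;2;30;16;11m[48;2;120;44;29m🬆[38;2;83;31;20m[48;2;132;48;32m🬀[38;2;125;46;31m[48;2;6;16;12m🬄[38;2;6;17;13m[48;2;6;15;12m🬎[0m
[38;2;5;14;12m[48;2;5;11;11m🬂[38;2;5;14;12m[48;2;5;11;11m🬂[38;2;5;14;12m[48;2;5;11;11m🬂[38;2;111;41;27m[48;2;5;11;11m🬂[38;2;126;46;31m[48;2;5;11;11m🬎[38;2;136;50;33m[48;2;5;11;11m🬎[38;2;140;52;34m[48;2;5;11;11m🬎[38;2;145;56;39m[48;2;5;11;11m🬎[38;2;140;52;34m[48;2;5;11;11m🬆[38;2;126;46;31m[48;2;5;12;11m🬀[38;2;5;14;12m[48;2;5;11;11m🬂[38;2;5;14;12m[48;2;5;11;11m🬂[0m
</frame>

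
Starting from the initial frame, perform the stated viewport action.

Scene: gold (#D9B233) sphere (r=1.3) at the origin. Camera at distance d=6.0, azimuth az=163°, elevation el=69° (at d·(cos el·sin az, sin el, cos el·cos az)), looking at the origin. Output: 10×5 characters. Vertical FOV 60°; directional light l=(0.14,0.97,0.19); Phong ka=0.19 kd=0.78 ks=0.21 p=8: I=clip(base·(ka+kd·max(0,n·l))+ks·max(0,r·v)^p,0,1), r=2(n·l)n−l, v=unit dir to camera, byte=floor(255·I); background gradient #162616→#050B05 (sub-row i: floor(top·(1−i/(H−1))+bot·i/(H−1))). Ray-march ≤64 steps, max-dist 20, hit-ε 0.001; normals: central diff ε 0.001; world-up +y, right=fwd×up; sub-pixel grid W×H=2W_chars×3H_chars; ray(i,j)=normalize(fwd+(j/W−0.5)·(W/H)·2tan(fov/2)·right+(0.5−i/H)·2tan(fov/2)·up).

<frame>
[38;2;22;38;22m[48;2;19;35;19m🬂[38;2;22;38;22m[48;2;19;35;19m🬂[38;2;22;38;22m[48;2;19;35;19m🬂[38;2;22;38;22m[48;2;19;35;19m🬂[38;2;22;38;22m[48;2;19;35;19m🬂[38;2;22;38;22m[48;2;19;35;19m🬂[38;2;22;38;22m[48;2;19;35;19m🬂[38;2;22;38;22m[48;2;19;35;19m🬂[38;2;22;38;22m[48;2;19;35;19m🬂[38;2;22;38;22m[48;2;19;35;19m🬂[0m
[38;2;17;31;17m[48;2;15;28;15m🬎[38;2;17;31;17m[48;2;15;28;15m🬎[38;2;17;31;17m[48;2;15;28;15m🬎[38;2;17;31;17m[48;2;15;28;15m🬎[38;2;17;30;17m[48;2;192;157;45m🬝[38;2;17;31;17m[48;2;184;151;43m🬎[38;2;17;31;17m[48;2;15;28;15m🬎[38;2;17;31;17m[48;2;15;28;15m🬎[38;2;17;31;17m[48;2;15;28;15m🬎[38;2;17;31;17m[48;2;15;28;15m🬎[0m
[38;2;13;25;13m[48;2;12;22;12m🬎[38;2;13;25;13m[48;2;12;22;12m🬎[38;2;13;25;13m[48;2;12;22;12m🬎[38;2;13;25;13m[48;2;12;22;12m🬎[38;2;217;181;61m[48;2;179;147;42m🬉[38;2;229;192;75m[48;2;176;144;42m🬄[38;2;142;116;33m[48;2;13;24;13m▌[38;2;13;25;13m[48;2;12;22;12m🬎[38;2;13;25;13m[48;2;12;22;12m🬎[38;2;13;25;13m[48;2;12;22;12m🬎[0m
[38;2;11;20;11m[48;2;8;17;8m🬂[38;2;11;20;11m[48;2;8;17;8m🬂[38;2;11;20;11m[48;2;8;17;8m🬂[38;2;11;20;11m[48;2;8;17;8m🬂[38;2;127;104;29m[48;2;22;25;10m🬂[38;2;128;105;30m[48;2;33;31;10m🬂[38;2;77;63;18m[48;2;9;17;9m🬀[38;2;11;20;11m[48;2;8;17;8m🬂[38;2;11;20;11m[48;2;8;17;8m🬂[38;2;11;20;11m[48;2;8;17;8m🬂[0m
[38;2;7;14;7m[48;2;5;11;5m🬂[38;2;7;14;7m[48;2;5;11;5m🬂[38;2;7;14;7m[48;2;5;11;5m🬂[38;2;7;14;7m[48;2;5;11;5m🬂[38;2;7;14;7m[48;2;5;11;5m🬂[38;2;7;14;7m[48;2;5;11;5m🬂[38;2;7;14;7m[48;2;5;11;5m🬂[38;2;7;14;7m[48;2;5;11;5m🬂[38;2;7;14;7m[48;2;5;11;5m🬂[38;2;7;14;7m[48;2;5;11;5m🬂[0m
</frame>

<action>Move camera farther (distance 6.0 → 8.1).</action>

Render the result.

<frame>
[38;2;22;38;22m[48;2;19;35;19m🬂[38;2;22;38;22m[48;2;19;35;19m🬂[38;2;22;38;22m[48;2;19;35;19m🬂[38;2;22;38;22m[48;2;19;35;19m🬂[38;2;22;38;22m[48;2;19;35;19m🬂[38;2;22;38;22m[48;2;19;35;19m🬂[38;2;22;38;22m[48;2;19;35;19m🬂[38;2;22;38;22m[48;2;19;35;19m🬂[38;2;22;38;22m[48;2;19;35;19m🬂[38;2;22;38;22m[48;2;19;35;19m🬂[0m
[38;2;17;31;17m[48;2;15;28;15m🬎[38;2;17;31;17m[48;2;15;28;15m🬎[38;2;17;31;17m[48;2;15;28;15m🬎[38;2;17;31;17m[48;2;15;28;15m🬎[38;2;17;31;17m[48;2;15;28;15m🬎[38;2;17;31;17m[48;2;15;28;15m🬎[38;2;17;31;17m[48;2;15;28;15m🬎[38;2;17;31;17m[48;2;15;28;15m🬎[38;2;17;31;17m[48;2;15;28;15m🬎[38;2;17;31;17m[48;2;15;28;15m🬎[0m
[38;2;13;25;13m[48;2;12;22;12m🬎[38;2;13;25;13m[48;2;12;22;12m🬎[38;2;13;25;13m[48;2;12;22;12m🬎[38;2;13;25;13m[48;2;12;22;12m🬎[38;2;59;56;19m[48;2;177;145;42m🬐[38;2;224;188;69m[48;2;162;133;37m🬄[38;2;83;68;19m[48;2;20;27;12m🬃[38;2;13;25;13m[48;2;12;22;12m🬎[38;2;13;25;13m[48;2;12;22;12m🬎[38;2;13;25;13m[48;2;12;22;12m🬎[0m
[38;2;11;20;11m[48;2;8;17;8m🬂[38;2;11;20;11m[48;2;8;17;8m🬂[38;2;11;20;11m[48;2;8;17;8m🬂[38;2;11;20;11m[48;2;8;17;8m🬂[38;2;93;76;22m[48;2;9;17;9m🬁[38;2;84;69;19m[48;2;8;17;8m🬂[38;2;11;20;11m[48;2;8;17;8m🬂[38;2;11;20;11m[48;2;8;17;8m🬂[38;2;11;20;11m[48;2;8;17;8m🬂[38;2;11;20;11m[48;2;8;17;8m🬂[0m
[38;2;7;14;7m[48;2;5;11;5m🬂[38;2;7;14;7m[48;2;5;11;5m🬂[38;2;7;14;7m[48;2;5;11;5m🬂[38;2;7;14;7m[48;2;5;11;5m🬂[38;2;7;14;7m[48;2;5;11;5m🬂[38;2;7;14;7m[48;2;5;11;5m🬂[38;2;7;14;7m[48;2;5;11;5m🬂[38;2;7;14;7m[48;2;5;11;5m🬂[38;2;7;14;7m[48;2;5;11;5m🬂[38;2;7;14;7m[48;2;5;11;5m🬂[0m
</frame>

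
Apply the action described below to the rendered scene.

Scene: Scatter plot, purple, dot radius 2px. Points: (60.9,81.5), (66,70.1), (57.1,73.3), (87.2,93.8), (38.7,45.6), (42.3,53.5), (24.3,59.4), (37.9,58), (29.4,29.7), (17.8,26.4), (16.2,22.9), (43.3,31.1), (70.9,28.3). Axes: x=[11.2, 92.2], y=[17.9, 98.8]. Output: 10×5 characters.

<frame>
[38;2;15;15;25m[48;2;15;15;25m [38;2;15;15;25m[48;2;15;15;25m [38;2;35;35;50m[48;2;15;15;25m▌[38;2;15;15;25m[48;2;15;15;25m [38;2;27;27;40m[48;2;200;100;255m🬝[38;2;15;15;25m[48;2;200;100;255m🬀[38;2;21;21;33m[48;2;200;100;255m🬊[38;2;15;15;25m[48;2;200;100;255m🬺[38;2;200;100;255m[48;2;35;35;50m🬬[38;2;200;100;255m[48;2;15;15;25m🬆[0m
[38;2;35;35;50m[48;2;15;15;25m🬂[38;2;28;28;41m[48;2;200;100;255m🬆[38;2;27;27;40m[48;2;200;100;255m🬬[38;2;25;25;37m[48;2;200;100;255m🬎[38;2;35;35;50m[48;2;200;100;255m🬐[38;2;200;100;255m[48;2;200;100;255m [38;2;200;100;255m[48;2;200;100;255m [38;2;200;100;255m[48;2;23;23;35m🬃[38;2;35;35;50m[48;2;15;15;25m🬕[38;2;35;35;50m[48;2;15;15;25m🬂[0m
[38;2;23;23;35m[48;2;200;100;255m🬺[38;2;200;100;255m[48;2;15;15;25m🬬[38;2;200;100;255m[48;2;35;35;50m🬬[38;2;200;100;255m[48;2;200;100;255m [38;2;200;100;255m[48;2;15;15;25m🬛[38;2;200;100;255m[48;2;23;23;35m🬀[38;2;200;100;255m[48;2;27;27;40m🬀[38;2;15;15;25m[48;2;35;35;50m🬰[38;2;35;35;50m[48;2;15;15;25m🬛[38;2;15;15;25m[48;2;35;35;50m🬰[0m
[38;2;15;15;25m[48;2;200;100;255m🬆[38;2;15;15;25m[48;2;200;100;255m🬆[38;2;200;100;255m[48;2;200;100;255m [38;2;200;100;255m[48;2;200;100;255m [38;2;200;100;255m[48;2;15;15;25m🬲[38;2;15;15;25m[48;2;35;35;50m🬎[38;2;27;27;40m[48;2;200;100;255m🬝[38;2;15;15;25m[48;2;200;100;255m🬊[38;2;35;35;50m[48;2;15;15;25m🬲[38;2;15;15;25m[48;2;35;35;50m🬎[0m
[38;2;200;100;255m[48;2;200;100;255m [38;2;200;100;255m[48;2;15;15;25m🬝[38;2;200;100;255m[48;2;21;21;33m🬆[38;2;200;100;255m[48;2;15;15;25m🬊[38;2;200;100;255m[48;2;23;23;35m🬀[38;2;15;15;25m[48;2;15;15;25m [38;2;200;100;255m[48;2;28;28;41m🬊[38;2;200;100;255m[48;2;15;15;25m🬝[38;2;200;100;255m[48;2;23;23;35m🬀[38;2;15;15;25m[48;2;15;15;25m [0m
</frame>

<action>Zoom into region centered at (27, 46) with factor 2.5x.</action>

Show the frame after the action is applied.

<frame>
[38;2;15;15;25m[48;2;15;15;25m [38;2;15;15;25m[48;2;15;15;25m [38;2;27;27;40m[48;2;200;100;255m🬴[38;2;200;100;255m[48;2;200;100;255m [38;2;200;100;255m[48;2;15;15;25m🬛[38;2;15;15;25m[48;2;15;15;25m [38;2;27;27;40m[48;2;200;100;255m🬴[38;2;200;100;255m[48;2;200;100;255m [38;2;200;100;255m[48;2;15;15;25m🬺[38;2;15;15;25m[48;2;200;100;255m🬊[0m
[38;2;35;35;50m[48;2;15;15;25m🬂[38;2;35;35;50m[48;2;15;15;25m🬂[38;2;35;35;50m[48;2;15;15;25m🬕[38;2;200;100;255m[48;2;19;19;30m🬁[38;2;35;35;50m[48;2;15;15;25m🬕[38;2;35;35;50m[48;2;15;15;25m🬂[38;2;35;35;50m[48;2;15;15;25m🬕[38;2;200;100;255m[48;2;19;19;30m🬁[38;2;200;100;255m[48;2;25;25;37m🬙[38;2;200;100;255m[48;2;15;15;25m🬝[0m
[38;2;15;15;25m[48;2;35;35;50m🬰[38;2;15;15;25m[48;2;35;35;50m🬰[38;2;35;35;50m[48;2;15;15;25m🬛[38;2;15;15;25m[48;2;35;35;50m🬰[38;2;35;35;50m[48;2;15;15;25m🬛[38;2;15;15;25m[48;2;35;35;50m🬰[38;2;35;35;50m[48;2;15;15;25m🬛[38;2;15;15;25m[48;2;200;100;255m🬐[38;2;200;100;255m[48;2;200;100;255m [38;2;19;19;30m[48;2;200;100;255m🬸[0m
[38;2;15;15;25m[48;2;35;35;50m🬎[38;2;15;15;25m[48;2;35;35;50m🬎[38;2;35;35;50m[48;2;15;15;25m🬲[38;2;15;15;25m[48;2;35;35;50m🬎[38;2;35;35;50m[48;2;15;15;25m🬲[38;2;15;15;25m[48;2;35;35;50m🬎[38;2;35;35;50m[48;2;15;15;25m🬲[38;2;15;15;25m[48;2;35;35;50m🬎[38;2;200;100;255m[48;2;27;27;40m🬀[38;2;19;19;30m[48;2;200;100;255m🬝[0m
[38;2;15;15;25m[48;2;15;15;25m [38;2;15;15;25m[48;2;15;15;25m [38;2;35;35;50m[48;2;15;15;25m▌[38;2;15;15;25m[48;2;15;15;25m [38;2;28;28;41m[48;2;200;100;255m🬆[38;2;200;100;255m[48;2;15;15;25m🬺[38;2;23;23;35m[48;2;200;100;255m🬬[38;2;15;15;25m[48;2;15;15;25m [38;2;27;27;40m[48;2;200;100;255m🬴[38;2;200;100;255m[48;2;200;100;255m [0m
</frame>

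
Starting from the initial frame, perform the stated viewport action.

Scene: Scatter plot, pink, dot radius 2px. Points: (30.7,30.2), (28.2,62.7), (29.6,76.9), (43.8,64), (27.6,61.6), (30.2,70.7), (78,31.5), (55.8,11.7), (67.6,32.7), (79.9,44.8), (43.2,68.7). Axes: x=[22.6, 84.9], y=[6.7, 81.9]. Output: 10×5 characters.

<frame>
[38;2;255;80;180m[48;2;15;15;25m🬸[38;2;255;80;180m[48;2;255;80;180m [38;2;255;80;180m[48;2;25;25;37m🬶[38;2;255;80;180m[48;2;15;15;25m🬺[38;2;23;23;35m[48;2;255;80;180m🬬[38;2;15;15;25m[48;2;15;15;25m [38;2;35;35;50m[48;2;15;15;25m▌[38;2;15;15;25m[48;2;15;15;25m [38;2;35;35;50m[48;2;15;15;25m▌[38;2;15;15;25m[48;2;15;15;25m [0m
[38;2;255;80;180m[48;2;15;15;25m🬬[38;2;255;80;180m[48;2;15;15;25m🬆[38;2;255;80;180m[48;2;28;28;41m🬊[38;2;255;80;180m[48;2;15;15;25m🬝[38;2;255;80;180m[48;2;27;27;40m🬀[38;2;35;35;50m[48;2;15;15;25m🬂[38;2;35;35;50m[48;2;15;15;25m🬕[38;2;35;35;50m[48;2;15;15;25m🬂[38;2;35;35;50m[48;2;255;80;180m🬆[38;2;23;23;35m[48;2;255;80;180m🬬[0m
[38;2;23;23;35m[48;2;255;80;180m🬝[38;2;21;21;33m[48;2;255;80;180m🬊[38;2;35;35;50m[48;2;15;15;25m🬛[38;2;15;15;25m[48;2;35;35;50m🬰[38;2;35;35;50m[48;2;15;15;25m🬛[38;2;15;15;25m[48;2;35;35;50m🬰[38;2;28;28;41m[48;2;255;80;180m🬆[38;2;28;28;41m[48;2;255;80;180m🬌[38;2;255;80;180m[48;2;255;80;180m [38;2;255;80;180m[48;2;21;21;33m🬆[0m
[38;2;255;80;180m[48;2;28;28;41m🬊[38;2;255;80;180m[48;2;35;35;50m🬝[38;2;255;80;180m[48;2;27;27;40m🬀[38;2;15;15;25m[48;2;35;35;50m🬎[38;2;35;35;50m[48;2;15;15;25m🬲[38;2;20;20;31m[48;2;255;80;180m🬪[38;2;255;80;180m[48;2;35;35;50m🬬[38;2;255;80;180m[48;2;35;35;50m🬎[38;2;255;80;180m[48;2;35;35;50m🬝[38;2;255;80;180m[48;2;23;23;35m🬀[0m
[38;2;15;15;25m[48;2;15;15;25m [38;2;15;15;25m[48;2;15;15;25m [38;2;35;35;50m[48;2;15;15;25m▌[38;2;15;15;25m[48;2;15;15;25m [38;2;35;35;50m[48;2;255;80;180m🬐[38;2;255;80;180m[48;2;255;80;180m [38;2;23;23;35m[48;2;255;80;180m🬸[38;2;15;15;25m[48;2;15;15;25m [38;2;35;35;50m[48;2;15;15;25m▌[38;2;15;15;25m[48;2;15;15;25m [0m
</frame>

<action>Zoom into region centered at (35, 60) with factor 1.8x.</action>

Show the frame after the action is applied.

<frame>
[38;2;15;15;25m[48;2;15;15;25m [38;2;15;15;25m[48;2;15;15;25m [38;2;35;35;50m[48;2;255;80;180m🬐[38;2;255;80;180m[48;2;255;80;180m [38;2;23;23;35m[48;2;255;80;180m🬸[38;2;15;15;25m[48;2;15;15;25m [38;2;35;35;50m[48;2;15;15;25m▌[38;2;15;15;25m[48;2;255;80;180m🬬[38;2;35;35;50m[48;2;15;15;25m▌[38;2;15;15;25m[48;2;15;15;25m [0m
[38;2;35;35;50m[48;2;15;15;25m🬂[38;2;35;35;50m[48;2;15;15;25m🬂[38;2;255;80;180m[48;2;35;35;50m🬸[38;2;255;80;180m[48;2;15;15;25m🬝[38;2;255;80;180m[48;2;27;27;40m🬀[38;2;35;35;50m[48;2;15;15;25m🬂[38;2;35;35;50m[48;2;255;80;180m🬀[38;2;255;80;180m[48;2;255;80;180m [38;2;255;80;180m[48;2;25;25;37m🬓[38;2;35;35;50m[48;2;15;15;25m🬂[0m
[38;2;15;15;25m[48;2;35;35;50m🬰[38;2;23;23;35m[48;2;255;80;180m🬺[38;2;255;80;180m[48;2;35;35;50m🬬[38;2;255;80;180m[48;2;21;21;33m🬆[38;2;35;35;50m[48;2;15;15;25m🬛[38;2;15;15;25m[48;2;35;35;50m🬰[38;2;255;80;180m[48;2;31;31;45m🬁[38;2;255;80;180m[48;2;21;21;33m🬆[38;2;35;35;50m[48;2;15;15;25m🬛[38;2;15;15;25m[48;2;35;35;50m🬰[0m
[38;2;15;15;25m[48;2;35;35;50m🬎[38;2;15;15;25m[48;2;35;35;50m🬎[38;2;35;35;50m[48;2;15;15;25m🬲[38;2;15;15;25m[48;2;35;35;50m🬎[38;2;35;35;50m[48;2;15;15;25m🬲[38;2;15;15;25m[48;2;35;35;50m🬎[38;2;35;35;50m[48;2;15;15;25m🬲[38;2;15;15;25m[48;2;35;35;50m🬎[38;2;35;35;50m[48;2;15;15;25m🬲[38;2;15;15;25m[48;2;35;35;50m🬎[0m
[38;2;15;15;25m[48;2;15;15;25m [38;2;15;15;25m[48;2;15;15;25m [38;2;35;35;50m[48;2;15;15;25m▌[38;2;15;15;25m[48;2;15;15;25m [38;2;35;35;50m[48;2;15;15;25m▌[38;2;15;15;25m[48;2;15;15;25m [38;2;35;35;50m[48;2;15;15;25m▌[38;2;15;15;25m[48;2;15;15;25m [38;2;35;35;50m[48;2;15;15;25m▌[38;2;15;15;25m[48;2;15;15;25m [0m
</frame>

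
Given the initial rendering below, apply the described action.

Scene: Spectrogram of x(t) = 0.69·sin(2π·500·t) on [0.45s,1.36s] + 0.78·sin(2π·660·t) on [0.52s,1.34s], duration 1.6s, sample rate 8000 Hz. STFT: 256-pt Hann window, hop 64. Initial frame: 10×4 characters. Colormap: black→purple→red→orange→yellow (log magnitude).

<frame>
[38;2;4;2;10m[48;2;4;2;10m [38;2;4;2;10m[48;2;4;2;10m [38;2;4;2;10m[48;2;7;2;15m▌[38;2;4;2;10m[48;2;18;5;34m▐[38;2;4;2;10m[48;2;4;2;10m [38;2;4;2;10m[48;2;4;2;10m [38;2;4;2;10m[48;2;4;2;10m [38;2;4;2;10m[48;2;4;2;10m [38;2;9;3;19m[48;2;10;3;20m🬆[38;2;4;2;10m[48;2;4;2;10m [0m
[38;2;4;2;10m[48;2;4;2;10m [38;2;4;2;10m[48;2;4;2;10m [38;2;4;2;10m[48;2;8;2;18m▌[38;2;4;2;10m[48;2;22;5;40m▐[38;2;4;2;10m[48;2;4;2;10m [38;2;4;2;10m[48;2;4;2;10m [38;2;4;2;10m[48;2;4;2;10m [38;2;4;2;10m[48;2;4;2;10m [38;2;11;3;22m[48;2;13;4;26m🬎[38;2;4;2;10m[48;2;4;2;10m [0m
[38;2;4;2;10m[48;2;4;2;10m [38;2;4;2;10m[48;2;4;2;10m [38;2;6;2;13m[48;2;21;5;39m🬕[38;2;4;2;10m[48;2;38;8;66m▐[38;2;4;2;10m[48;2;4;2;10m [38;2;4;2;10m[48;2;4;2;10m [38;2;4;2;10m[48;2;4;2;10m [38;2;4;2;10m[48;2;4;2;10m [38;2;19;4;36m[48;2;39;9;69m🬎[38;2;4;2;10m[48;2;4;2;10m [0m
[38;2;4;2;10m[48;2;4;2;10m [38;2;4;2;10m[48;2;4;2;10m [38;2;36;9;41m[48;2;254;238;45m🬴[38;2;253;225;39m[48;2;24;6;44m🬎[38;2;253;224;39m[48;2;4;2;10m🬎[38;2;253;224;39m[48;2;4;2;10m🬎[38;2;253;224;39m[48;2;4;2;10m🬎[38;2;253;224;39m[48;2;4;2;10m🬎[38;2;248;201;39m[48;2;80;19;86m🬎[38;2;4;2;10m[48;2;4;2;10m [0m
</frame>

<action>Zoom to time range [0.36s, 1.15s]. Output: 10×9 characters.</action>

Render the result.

<frame>
[38;2;4;2;10m[48;2;5;2;11m🬕[38;2;7;2;15m[48;2;11;3;22m▌[38;2;4;2;10m[48;2;18;4;33m▐[38;2;4;2;10m[48;2;4;2;10m [38;2;4;2;10m[48;2;4;2;10m [38;2;4;2;10m[48;2;4;2;10m [38;2;4;2;10m[48;2;4;2;10m [38;2;4;2;10m[48;2;4;2;10m [38;2;4;2;10m[48;2;4;2;10m [38;2;4;2;10m[48;2;4;2;10m [0m
[38;2;4;2;10m[48;2;5;2;11m▌[38;2;7;2;15m[48;2;11;3;23m▌[38;2;4;2;10m[48;2;18;5;34m▐[38;2;4;2;10m[48;2;4;2;10m [38;2;4;2;10m[48;2;4;2;10m [38;2;4;2;10m[48;2;4;2;10m [38;2;4;2;10m[48;2;4;2;10m [38;2;4;2;10m[48;2;4;2;10m [38;2;4;2;10m[48;2;4;2;10m [38;2;4;2;10m[48;2;4;2;10m [0m
[38;2;4;2;10m[48;2;5;2;11m▌[38;2;7;2;16m[48;2;12;3;23m▌[38;2;4;2;10m[48;2;19;5;36m▐[38;2;4;2;10m[48;2;4;2;10m [38;2;4;2;10m[48;2;4;2;10m [38;2;4;2;10m[48;2;4;2;10m [38;2;4;2;10m[48;2;4;2;10m [38;2;4;2;10m[48;2;4;2;10m [38;2;4;2;10m[48;2;4;2;10m [38;2;4;2;10m[48;2;4;2;10m [0m
[38;2;4;2;10m[48;2;5;2;12m▌[38;2;8;2;17m[48;2;13;3;26m▌[38;2;4;2;10m[48;2;21;5;39m▐[38;2;4;2;10m[48;2;4;2;10m [38;2;4;2;10m[48;2;4;2;10m [38;2;4;2;10m[48;2;4;2;10m [38;2;4;2;10m[48;2;4;2;10m [38;2;4;2;10m[48;2;4;2;10m [38;2;4;2;10m[48;2;4;2;10m [38;2;4;2;10m[48;2;4;2;10m [0m
[38;2;4;2;10m[48;2;5;2;13m▌[38;2;10;3;20m[48;2;15;4;29m▌[38;2;4;2;10m[48;2;24;6;45m▐[38;2;4;2;10m[48;2;4;2;10m [38;2;4;2;10m[48;2;4;2;10m [38;2;4;2;10m[48;2;4;2;10m [38;2;4;2;10m[48;2;4;2;10m [38;2;4;2;10m[48;2;4;2;10m [38;2;4;2;10m[48;2;4;2;10m [38;2;4;2;10m[48;2;4;2;10m [0m
[38;2;4;2;10m[48;2;7;2;15m▌[38;2;14;3;27m[48;2;19;4;35m▌[38;2;4;2;10m[48;2;31;7;55m▐[38;2;4;2;10m[48;2;4;2;10m [38;2;4;2;10m[48;2;4;2;10m [38;2;4;2;10m[48;2;4;2;10m [38;2;4;2;10m[48;2;4;2;10m [38;2;4;2;10m[48;2;4;2;10m [38;2;4;2;10m[48;2;4;2;10m [38;2;4;2;10m[48;2;4;2;10m [0m
[38;2;4;2;10m[48;2;11;3;22m▌[38;2;24;6;44m[48;2;35;8;63m🬎[38;2;4;2;10m[48;2;55;12;79m▐[38;2;4;2;10m[48;2;4;2;11m🬎[38;2;4;2;10m[48;2;4;2;11m🬎[38;2;4;2;10m[48;2;4;2;11m🬎[38;2;4;2;10m[48;2;4;2;11m🬎[38;2;4;2;10m[48;2;4;2;11m🬎[38;2;4;2;10m[48;2;4;2;11m🬎[38;2;4;2;10m[48;2;4;2;11m🬎[0m
[38;2;8;2;17m[48;2;48;11;82m🬕[38;2;121;30;82m[48;2;254;238;45m🬎[38;2;104;26;55m[48;2;254;243;47m🬂[38;2;17;4;31m[48;2;254;243;47m🬂[38;2;17;4;31m[48;2;254;243;47m🬂[38;2;17;4;31m[48;2;254;243;47m🬂[38;2;17;4;31m[48;2;254;243;47m🬂[38;2;17;4;31m[48;2;254;243;47m🬂[38;2;17;4;31m[48;2;254;243;47m🬂[38;2;17;4;31m[48;2;254;243;47m🬂[0m
[38;2;9;3;18m[48;2;40;9;72m🬲[38;2;218;89;53m[48;2;48;11;67m🬀[38;2;49;11;74m[48;2;5;2;11m▌[38;2;7;2;15m[48;2;4;2;10m🬂[38;2;7;2;15m[48;2;4;2;10m🬂[38;2;7;2;15m[48;2;4;2;10m🬂[38;2;7;2;15m[48;2;4;2;10m🬂[38;2;7;2;15m[48;2;4;2;10m🬂[38;2;7;2;15m[48;2;4;2;10m🬂[38;2;7;2;15m[48;2;4;2;10m🬂[0m
</frame>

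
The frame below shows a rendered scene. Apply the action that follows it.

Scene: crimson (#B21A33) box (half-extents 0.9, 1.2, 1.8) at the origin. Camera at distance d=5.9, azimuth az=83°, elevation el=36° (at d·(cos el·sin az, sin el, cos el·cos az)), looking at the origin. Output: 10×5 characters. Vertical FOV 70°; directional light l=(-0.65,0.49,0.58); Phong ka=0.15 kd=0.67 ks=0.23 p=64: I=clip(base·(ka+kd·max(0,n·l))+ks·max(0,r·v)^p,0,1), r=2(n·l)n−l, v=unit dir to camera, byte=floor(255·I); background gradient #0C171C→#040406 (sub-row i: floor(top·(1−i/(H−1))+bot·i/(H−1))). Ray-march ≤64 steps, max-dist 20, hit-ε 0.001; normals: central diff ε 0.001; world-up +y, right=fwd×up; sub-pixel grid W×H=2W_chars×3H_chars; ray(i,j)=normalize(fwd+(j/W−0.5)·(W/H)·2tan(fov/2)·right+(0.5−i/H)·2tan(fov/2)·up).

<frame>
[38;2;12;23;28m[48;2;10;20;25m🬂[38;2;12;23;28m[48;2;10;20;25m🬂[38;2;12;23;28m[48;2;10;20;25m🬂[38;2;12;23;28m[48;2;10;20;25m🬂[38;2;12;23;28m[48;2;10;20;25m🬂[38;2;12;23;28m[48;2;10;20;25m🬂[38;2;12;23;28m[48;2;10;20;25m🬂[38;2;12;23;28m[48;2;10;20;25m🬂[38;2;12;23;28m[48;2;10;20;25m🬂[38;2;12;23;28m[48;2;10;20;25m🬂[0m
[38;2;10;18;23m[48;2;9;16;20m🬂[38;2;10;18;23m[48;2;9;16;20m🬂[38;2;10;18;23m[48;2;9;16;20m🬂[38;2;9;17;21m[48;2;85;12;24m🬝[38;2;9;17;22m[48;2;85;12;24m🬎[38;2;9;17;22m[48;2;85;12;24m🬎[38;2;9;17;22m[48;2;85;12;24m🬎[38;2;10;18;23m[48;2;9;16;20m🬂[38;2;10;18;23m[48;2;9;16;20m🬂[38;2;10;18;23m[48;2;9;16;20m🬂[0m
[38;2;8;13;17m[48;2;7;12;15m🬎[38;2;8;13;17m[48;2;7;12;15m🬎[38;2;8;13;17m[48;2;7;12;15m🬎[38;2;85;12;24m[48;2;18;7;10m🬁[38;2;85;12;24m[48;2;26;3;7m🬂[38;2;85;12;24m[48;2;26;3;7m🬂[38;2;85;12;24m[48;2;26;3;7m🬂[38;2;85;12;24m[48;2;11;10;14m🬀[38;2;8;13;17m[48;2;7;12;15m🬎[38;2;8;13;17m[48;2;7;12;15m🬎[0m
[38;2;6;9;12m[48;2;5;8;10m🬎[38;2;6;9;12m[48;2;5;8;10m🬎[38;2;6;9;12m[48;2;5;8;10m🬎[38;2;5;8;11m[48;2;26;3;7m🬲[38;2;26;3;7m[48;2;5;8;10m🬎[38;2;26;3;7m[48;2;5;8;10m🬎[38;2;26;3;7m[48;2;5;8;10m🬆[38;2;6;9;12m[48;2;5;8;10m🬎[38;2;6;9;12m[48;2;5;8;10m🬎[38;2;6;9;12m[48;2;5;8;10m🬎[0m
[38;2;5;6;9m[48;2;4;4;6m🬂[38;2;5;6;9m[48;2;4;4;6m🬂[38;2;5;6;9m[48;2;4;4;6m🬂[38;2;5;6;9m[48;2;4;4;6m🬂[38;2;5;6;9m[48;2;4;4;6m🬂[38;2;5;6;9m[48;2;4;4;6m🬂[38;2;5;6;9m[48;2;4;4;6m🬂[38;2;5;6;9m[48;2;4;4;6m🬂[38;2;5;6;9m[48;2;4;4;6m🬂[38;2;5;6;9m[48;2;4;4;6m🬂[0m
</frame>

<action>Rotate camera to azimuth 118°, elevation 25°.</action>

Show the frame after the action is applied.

<frame>
[38;2;12;23;28m[48;2;10;20;25m🬂[38;2;12;23;28m[48;2;10;20;25m🬂[38;2;12;23;28m[48;2;10;20;25m🬂[38;2;12;23;28m[48;2;10;20;25m🬂[38;2;12;23;28m[48;2;10;20;25m🬂[38;2;12;23;28m[48;2;10;20;25m🬂[38;2;12;23;28m[48;2;10;20;25m🬂[38;2;12;23;28m[48;2;10;20;25m🬂[38;2;12;23;28m[48;2;10;20;25m🬂[38;2;12;23;28m[48;2;10;20;25m🬂[0m
[38;2;10;18;23m[48;2;9;16;20m🬂[38;2;10;18;23m[48;2;9;16;20m🬂[38;2;10;18;23m[48;2;9;16;20m🬂[38;2;10;18;23m[48;2;9;16;20m🬂[38;2;9;17;22m[48;2;86;13;25m🬎[38;2;9;17;21m[48;2;85;12;24m🬬[38;2;10;18;23m[48;2;9;16;20m🬂[38;2;10;18;23m[48;2;9;16;20m🬂[38;2;10;18;23m[48;2;9;16;20m🬂[38;2;10;18;23m[48;2;9;16;20m🬂[0m
[38;2;8;13;17m[48;2;7;12;15m🬎[38;2;8;13;17m[48;2;7;12;15m🬎[38;2;8;13;17m[48;2;7;12;15m🬎[38;2;7;13;16m[48;2;26;3;7m▌[38;2;26;3;7m[48;2;26;3;7m [38;2;26;3;7m[48;2;85;12;24m🬺[38;2;85;12;24m[48;2;26;3;7m🬂[38;2;8;13;17m[48;2;7;12;15m🬎[38;2;8;13;17m[48;2;7;12;15m🬎[38;2;8;13;17m[48;2;7;12;15m🬎[0m
[38;2;6;9;12m[48;2;5;8;10m🬎[38;2;6;9;12m[48;2;5;8;10m🬎[38;2;6;9;12m[48;2;5;8;10m🬎[38;2;5;8;11m[48;2;26;3;7m🬺[38;2;26;3;7m[48;2;5;8;10m🬊[38;2;26;3;7m[48;2;5;8;10m🬎[38;2;26;3;7m[48;2;5;8;10m🬝[38;2;6;9;12m[48;2;5;8;10m🬎[38;2;6;9;12m[48;2;5;8;10m🬎[38;2;6;9;12m[48;2;5;8;10m🬎[0m
[38;2;5;6;9m[48;2;4;4;6m🬂[38;2;5;6;9m[48;2;4;4;6m🬂[38;2;5;6;9m[48;2;4;4;6m🬂[38;2;5;6;9m[48;2;4;4;6m🬂[38;2;5;6;9m[48;2;4;4;6m🬂[38;2;5;6;9m[48;2;4;4;6m🬂[38;2;5;6;9m[48;2;4;4;6m🬂[38;2;5;6;9m[48;2;4;4;6m🬂[38;2;5;6;9m[48;2;4;4;6m🬂[38;2;5;6;9m[48;2;4;4;6m🬂[0m
</frame>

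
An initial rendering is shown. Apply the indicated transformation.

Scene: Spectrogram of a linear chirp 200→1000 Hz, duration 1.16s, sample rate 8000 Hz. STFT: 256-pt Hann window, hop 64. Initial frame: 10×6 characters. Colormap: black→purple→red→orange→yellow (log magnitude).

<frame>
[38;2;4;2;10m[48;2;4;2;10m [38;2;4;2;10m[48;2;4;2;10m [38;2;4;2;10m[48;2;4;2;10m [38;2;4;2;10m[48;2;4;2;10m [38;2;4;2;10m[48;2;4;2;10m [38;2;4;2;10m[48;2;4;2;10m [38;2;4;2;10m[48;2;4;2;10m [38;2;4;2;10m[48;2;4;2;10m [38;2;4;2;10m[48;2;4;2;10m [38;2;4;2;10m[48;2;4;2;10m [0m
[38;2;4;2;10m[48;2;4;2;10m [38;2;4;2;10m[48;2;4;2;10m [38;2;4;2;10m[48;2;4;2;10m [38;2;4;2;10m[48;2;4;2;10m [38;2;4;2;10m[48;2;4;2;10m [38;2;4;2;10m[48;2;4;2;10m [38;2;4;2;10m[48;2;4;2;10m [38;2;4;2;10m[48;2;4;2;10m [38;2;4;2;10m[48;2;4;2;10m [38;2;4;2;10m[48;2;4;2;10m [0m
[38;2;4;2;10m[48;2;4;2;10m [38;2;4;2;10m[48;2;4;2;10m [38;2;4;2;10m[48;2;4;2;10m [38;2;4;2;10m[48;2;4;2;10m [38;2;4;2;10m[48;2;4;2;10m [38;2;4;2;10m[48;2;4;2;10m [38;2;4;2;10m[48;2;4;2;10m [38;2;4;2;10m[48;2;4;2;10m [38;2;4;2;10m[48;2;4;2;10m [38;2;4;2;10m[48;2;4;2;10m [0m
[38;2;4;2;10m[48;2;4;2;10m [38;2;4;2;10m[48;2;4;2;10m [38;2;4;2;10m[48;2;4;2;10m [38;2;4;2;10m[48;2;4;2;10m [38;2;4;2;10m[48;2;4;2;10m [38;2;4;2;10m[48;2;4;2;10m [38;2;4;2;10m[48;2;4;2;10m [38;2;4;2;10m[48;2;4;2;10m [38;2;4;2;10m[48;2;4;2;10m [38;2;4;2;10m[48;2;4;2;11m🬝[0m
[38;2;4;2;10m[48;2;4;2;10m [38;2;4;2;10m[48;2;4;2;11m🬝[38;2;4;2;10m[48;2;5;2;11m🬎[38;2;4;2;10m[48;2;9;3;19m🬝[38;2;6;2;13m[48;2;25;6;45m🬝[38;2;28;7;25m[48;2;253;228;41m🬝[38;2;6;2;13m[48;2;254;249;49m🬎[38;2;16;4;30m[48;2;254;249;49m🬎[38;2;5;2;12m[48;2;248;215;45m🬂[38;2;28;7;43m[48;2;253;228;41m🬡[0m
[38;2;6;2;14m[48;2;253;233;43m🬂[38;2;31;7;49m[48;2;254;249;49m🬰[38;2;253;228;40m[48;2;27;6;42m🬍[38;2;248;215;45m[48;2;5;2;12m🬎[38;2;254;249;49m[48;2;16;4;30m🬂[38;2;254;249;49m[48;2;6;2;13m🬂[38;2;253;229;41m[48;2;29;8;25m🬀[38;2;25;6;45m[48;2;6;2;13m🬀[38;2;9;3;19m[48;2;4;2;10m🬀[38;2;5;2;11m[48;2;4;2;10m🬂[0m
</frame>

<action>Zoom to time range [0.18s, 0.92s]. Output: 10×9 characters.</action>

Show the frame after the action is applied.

<frame>
[38;2;4;2;10m[48;2;4;2;10m [38;2;4;2;10m[48;2;4;2;10m [38;2;4;2;10m[48;2;4;2;10m [38;2;4;2;10m[48;2;4;2;10m [38;2;4;2;10m[48;2;4;2;10m [38;2;4;2;10m[48;2;4;2;10m [38;2;4;2;10m[48;2;4;2;10m [38;2;4;2;10m[48;2;4;2;10m [38;2;4;2;10m[48;2;4;2;10m [38;2;4;2;10m[48;2;4;2;10m [0m
[38;2;4;2;10m[48;2;4;2;10m [38;2;4;2;10m[48;2;4;2;10m [38;2;4;2;10m[48;2;4;2;10m [38;2;4;2;10m[48;2;4;2;10m [38;2;4;2;10m[48;2;4;2;10m [38;2;4;2;10m[48;2;4;2;10m [38;2;4;2;10m[48;2;4;2;10m [38;2;4;2;10m[48;2;4;2;10m [38;2;4;2;10m[48;2;4;2;10m [38;2;4;2;10m[48;2;4;2;10m [0m
[38;2;4;2;10m[48;2;4;2;10m [38;2;4;2;10m[48;2;4;2;10m [38;2;4;2;10m[48;2;4;2;10m [38;2;4;2;10m[48;2;4;2;10m [38;2;4;2;10m[48;2;4;2;10m [38;2;4;2;10m[48;2;4;2;10m [38;2;4;2;10m[48;2;4;2;10m [38;2;4;2;10m[48;2;4;2;10m [38;2;4;2;10m[48;2;4;2;10m [38;2;4;2;10m[48;2;4;2;10m [0m
[38;2;4;2;10m[48;2;4;2;10m [38;2;4;2;10m[48;2;4;2;10m [38;2;4;2;10m[48;2;4;2;10m [38;2;4;2;10m[48;2;4;2;10m [38;2;4;2;10m[48;2;4;2;10m [38;2;4;2;10m[48;2;4;2;10m [38;2;4;2;10m[48;2;4;2;10m [38;2;4;2;10m[48;2;4;2;10m [38;2;4;2;10m[48;2;4;2;10m [38;2;4;2;10m[48;2;4;2;10m [0m
[38;2;4;2;10m[48;2;4;2;10m [38;2;4;2;10m[48;2;4;2;10m [38;2;4;2;10m[48;2;4;2;10m [38;2;4;2;10m[48;2;4;2;10m [38;2;4;2;10m[48;2;4;2;10m [38;2;4;2;10m[48;2;4;2;10m [38;2;4;2;10m[48;2;4;2;10m [38;2;4;2;10m[48;2;4;2;10m [38;2;4;2;10m[48;2;4;2;10m [38;2;4;2;10m[48;2;4;2;10m [0m
[38;2;4;2;10m[48;2;4;2;10m [38;2;4;2;10m[48;2;4;2;10m [38;2;4;2;10m[48;2;4;2;10m [38;2;4;2;10m[48;2;4;2;10m [38;2;4;2;10m[48;2;4;2;10m [38;2;4;2;10m[48;2;4;2;10m [38;2;4;2;10m[48;2;4;2;10m [38;2;4;2;10m[48;2;4;2;10m [38;2;4;2;10m[48;2;4;2;10m [38;2;4;2;10m[48;2;4;2;10m [0m
[38;2;4;2;10m[48;2;4;2;10m [38;2;4;2;10m[48;2;4;2;10m [38;2;4;2;10m[48;2;4;2;10m [38;2;4;2;10m[48;2;4;2;10m [38;2;4;2;10m[48;2;4;2;11m🬎[38;2;4;2;10m[48;2;5;2;11m🬝[38;2;4;2;10m[48;2;5;2;12m🬎[38;2;4;2;10m[48;2;6;2;14m🬎[38;2;4;2;10m[48;2;11;3;22m🬎[38;2;4;2;10m[48;2;19;5;36m🬎[0m
[38;2;4;2;11m[48;2;21;5;38m🬎[38;2;17;4;29m[48;2;227;106;41m🬝[38;2;9;3;18m[48;2;254;239;45m🬎[38;2;25;6;39m[48;2;254;248;49m🬎[38;2;7;2;16m[48;2;243;199;49m🬂[38;2;11;3;23m[48;2;253;222;38m🬂[38;2;47;11;64m[48;2;254;249;49m🬰[38;2;253;224;39m[48;2;58;15;51m🬍[38;2;253;237;44m[48;2;8;2;17m🬎[38;2;254;249;49m[48;2;67;17;49m🬂[0m
[38;2;254;249;49m[48;2;60;15;49m🬂[38;2;254;249;49m[48;2;12;3;23m🬂[38;2;253;238;44m[48;2;7;2;15m🬂[38;2;242;136;21m[48;2;17;4;27m🬀[38;2;23;5;42m[48;2;4;2;11m🬂[38;2;11;3;22m[48;2;4;2;10m🬂[38;2;6;2;14m[48;2;4;2;10m🬂[38;2;5;2;12m[48;2;4;2;10m🬂[38;2;4;2;11m[48;2;4;2;10m🬂[38;2;4;2;11m[48;2;4;2;10m🬂[0m
</frame>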